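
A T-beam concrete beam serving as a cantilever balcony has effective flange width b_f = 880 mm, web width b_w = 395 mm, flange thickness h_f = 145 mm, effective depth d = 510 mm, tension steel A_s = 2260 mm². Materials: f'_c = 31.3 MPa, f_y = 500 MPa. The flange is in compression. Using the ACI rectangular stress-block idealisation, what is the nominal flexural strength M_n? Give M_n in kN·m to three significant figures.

M_n ≈ 549 kN·m

Tension: T = A_s f_y = 2260 × 500 = 1130000 N.
Try a within the flange: a = T/(0.85 f'_c b_f) = 1130000/(0.85 × 31.3 × 880) = 48.27 mm.
Since a = 48.27 ≤ h_f = 145 mm, the stress block lies entirely in the flange; analyse as a rectangular beam of width b_f.
M_n = T(d − a/2) = 1130000 × (510 − 24.135) = 549.03 × 10⁶ N·mm.
M_n = 549.03 kN·m.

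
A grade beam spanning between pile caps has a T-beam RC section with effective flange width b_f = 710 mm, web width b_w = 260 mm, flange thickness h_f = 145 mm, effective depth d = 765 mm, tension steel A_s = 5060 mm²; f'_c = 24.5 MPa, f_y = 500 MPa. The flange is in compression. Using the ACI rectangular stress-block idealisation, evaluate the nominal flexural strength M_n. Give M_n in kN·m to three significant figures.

Tension: T = A_s f_y = 5060 × 500 = 2530000 N.
Try a within the flange: a = T/(0.85 f'_c b_f) = 2530000/(0.85 × 24.5 × 710) = 171.11 mm.
a = 171.11 > h_f = 145 mm: the block extends into the web. Split into flange-overhang and web parts.
C_f = 0.85 f'_c (b_f − b_w) h_f = 0.85 × 24.5 × (710 − 260) × 145 = 1358831 N.
Remaining web compression depth: a_w = (T − C_f)/(0.85 f'_c b_w) = (2530000 − 1358831)/(0.85 × 24.5 × 260) = 216.30 mm.
M_n = C_f(d − h_f/2) + (T − C_f)(d − a_w/2) = 1358831 × (765 − 72.5) + 1171169 × (765 − 108.15) = 940.99 + 769.28 = 1710.27 × 10⁶ N·mm.
M_n = 1710.27 kN·m.

M_n ≈ 1710 kN·m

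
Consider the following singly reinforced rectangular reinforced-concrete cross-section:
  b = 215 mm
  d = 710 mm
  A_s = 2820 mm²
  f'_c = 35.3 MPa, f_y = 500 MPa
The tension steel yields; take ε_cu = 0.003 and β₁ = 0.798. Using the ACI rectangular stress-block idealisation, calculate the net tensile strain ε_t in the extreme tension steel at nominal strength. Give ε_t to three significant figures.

ε_t ≈ 0.00478

a = A_s f_y/(0.85 f'_c b) = 218.57 mm.
β₁ = 0.798, so c = a/β₁ = 218.57/0.798 = 273.90 mm.
From the linear strain diagram with ε_cu = 0.003: ε_t = 0.003 (d − c)/c = 0.003 × (710 − 273.90)/273.90 = 0.00478.
ε_t is between 0.004 and 0.005 — transition zone.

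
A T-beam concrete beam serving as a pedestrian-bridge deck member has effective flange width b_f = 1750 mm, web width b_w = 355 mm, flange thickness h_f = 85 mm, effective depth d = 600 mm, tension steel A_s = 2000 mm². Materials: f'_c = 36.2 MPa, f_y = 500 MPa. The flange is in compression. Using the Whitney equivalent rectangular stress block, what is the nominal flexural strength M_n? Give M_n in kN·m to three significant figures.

Tension: T = A_s f_y = 2000 × 500 = 1000000 N.
Try a within the flange: a = T/(0.85 f'_c b_f) = 1000000/(0.85 × 36.2 × 1750) = 18.57 mm.
Since a = 18.57 ≤ h_f = 85 mm, the stress block lies entirely in the flange; analyse as a rectangular beam of width b_f.
M_n = T(d − a/2) = 1000000 × (600 − 9.285) = 590.72 × 10⁶ N·mm.
M_n = 590.72 kN·m.

M_n ≈ 591 kN·m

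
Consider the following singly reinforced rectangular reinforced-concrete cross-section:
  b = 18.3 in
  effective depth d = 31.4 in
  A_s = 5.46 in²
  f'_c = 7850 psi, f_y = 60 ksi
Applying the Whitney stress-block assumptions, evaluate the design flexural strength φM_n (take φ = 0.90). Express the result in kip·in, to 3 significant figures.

T = A_s f_y = 5.46 × 60 = 327.6 kips.
a = T/(0.85 f'_c b) = 327.6/(0.85 × 7.85 × 18.3) = 2.683 in.
M_n = T(d − a/2) = 327.6 × (31.4 − 1.3415) = 9847.2 kip·in.
φM_n = 0.90 × 9847.2 = 8862.5 kip·in.

φM_n ≈ 8860 kip·in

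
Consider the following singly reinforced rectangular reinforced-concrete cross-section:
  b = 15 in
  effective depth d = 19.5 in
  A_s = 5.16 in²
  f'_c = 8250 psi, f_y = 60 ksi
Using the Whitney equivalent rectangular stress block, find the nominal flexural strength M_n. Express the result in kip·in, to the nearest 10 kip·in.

M_n ≈ 5580 kip·in

T = A_s f_y = 5.16 × 60 = 309.6 kips.
a = T/(0.85 f'_c b) = 309.6/(0.85 × 8.25 × 15) = 2.943 in.
M_n = T(d − a/2) = 309.6 × (19.5 − 1.4715) = 5581.6 kip·in.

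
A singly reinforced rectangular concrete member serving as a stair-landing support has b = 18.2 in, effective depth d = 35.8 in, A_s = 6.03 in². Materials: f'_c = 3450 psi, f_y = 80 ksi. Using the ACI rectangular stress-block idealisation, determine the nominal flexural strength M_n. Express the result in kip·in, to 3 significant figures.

T = A_s f_y = 6.03 × 80 = 482.4 kips.
a = T/(0.85 f'_c b) = 482.4/(0.85 × 3.45 × 18.2) = 9.039 in.
M_n = T(d − a/2) = 482.4 × (35.8 − 4.5195) = 15089.7 kip·in.

M_n ≈ 15100 kip·in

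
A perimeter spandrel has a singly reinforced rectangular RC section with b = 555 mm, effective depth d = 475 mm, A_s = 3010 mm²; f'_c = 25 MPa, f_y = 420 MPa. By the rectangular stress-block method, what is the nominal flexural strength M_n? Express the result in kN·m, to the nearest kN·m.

M_n ≈ 533 kN·m

T = A_s f_y = 3010 × 420 = 1264200 N = 1264.2 kN.
From C = T: a = T/(0.85 f'_c b) = 1264200/(0.85 × 25 × 555) = 107.19 mm.
M_n = T(d − a/2) = 1264.2 kN × (475 − 53.595) mm = 532.74 kN·m.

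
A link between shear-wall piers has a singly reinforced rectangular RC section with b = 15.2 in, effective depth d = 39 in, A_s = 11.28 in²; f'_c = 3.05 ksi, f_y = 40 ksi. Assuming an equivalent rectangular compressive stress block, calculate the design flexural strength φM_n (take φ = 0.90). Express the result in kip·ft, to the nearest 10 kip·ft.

φM_n ≈ 1130 kip·ft

T = A_s f_y = 11.28 × 40 = 451.2 kips.
a = T/(0.85 f'_c b) = 451.2/(0.85 × 3.05 × 15.2) = 11.450 in.
M_n = T(d − a/2) = 451.2 × (39 − 5.725) = 15013.7 kip·in = 15013.7/12 = 1251.14 kip·ft.
φM_n = 0.90 × 1251.14 = 1126.03 kip·ft.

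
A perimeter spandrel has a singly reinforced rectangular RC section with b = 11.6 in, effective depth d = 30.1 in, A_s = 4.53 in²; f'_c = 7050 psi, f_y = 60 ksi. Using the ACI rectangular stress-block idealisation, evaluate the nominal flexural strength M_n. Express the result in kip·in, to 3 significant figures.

M_n ≈ 7650 kip·in

T = A_s f_y = 4.53 × 60 = 271.8 kips.
a = T/(0.85 f'_c b) = 271.8/(0.85 × 7.05 × 11.6) = 3.910 in.
M_n = T(d − a/2) = 271.8 × (30.1 − 1.955) = 7649.8 kip·in.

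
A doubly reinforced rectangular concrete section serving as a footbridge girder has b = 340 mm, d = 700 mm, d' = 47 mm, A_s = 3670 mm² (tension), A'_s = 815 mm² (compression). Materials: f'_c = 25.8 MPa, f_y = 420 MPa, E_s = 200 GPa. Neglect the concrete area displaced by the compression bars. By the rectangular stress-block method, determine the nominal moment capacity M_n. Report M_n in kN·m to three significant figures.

M_n ≈ 966 kN·m

Assume both tension and compression steel yield.
Net tension couple steel: A_s − A'_s = 2855 mm².
a = (A_s − A'_s) f_y / (0.85 f'_c b) = 1199100/(0.85 × 25.8 × 340) = 160.82 mm.
c = a/β₁ = 160.82/0.85 = 189.20 mm; ε'_s = 0.003(c − d')/c = 0.0023 ≥ f_y/E_s = 0.0021, so compression steel does yield.
M_n = (A_s − A'_s) f_y (d − a/2) + A'_s f_y (d − d') = [1199100 × (700 − 80.41) + 342300 × (700 − 47)] × 10⁻⁶ = 742.95 + 223.52 = 966.47 kN·m.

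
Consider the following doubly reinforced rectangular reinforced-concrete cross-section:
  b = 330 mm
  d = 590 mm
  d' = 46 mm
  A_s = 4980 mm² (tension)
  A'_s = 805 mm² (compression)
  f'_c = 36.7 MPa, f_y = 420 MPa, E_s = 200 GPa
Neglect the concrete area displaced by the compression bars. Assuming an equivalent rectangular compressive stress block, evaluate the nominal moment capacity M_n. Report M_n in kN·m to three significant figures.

M_n ≈ 1070 kN·m

Assume both tension and compression steel yield.
Net tension couple steel: A_s − A'_s = 4175 mm².
a = (A_s − A'_s) f_y / (0.85 f'_c b) = 1753500/(0.85 × 36.7 × 330) = 170.34 mm.
c = a/β₁ = 170.34/0.788 = 216.17 mm; ε'_s = 0.003(c − d')/c = 0.0024 ≥ f_y/E_s = 0.0021, so compression steel does yield.
M_n = (A_s − A'_s) f_y (d − a/2) + A'_s f_y (d − d') = [1753500 × (590 − 85.17) + 338100 × (590 − 46)] × 10⁻⁶ = 885.22 + 183.93 = 1069.15 kN·m.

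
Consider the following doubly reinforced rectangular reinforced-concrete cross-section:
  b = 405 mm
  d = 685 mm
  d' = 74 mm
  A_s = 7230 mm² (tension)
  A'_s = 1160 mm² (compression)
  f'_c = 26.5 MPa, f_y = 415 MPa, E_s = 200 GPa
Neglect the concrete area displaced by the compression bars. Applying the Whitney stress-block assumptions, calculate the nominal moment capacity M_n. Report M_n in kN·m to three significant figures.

M_n ≈ 1670 kN·m

Assume both tension and compression steel yield.
Net tension couple steel: A_s − A'_s = 6070 mm².
a = (A_s − A'_s) f_y / (0.85 f'_c b) = 2519050/(0.85 × 26.5 × 405) = 276.13 mm.
c = a/β₁ = 276.13/0.85 = 324.86 mm; ε'_s = 0.003(c − d')/c = 0.0023 ≥ f_y/E_s = 0.0021, so compression steel does yield.
M_n = (A_s − A'_s) f_y (d − a/2) + A'_s f_y (d − d') = [2519050 × (685 − 138.065) + 481400 × (685 − 74)] × 10⁻⁶ = 1377.76 + 294.14 = 1671.90 kN·m.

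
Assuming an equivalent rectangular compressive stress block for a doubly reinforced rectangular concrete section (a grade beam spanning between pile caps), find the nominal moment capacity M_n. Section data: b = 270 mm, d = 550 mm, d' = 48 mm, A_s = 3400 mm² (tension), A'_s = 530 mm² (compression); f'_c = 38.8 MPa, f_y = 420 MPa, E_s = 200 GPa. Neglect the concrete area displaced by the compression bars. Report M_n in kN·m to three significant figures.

M_n ≈ 693 kN·m

Assume both tension and compression steel yield.
Net tension couple steel: A_s − A'_s = 2870 mm².
a = (A_s − A'_s) f_y / (0.85 f'_c b) = 1205400/(0.85 × 38.8 × 270) = 135.37 mm.
c = a/β₁ = 135.37/0.773 = 175.12 mm; ε'_s = 0.003(c − d')/c = 0.0022 ≥ f_y/E_s = 0.0021, so compression steel does yield.
M_n = (A_s − A'_s) f_y (d − a/2) + A'_s f_y (d − d') = [1205400 × (550 − 67.685) + 222600 × (550 − 48)] × 10⁻⁶ = 581.38 + 111.75 = 693.13 kN·m.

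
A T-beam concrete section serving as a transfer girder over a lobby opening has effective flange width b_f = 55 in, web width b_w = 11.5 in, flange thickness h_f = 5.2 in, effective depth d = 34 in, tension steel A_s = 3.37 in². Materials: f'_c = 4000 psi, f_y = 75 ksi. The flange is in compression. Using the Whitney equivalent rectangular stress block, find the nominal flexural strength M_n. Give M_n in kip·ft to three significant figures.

Tension: T = A_s f_y = 3.37 × 75 = 252.75 kips.
Try a within the flange: a = T/(0.85 f'_c b_f) = 252.75/(0.85 × 4 × 55) = 1.352 in.
Since a = 1.352 ≤ h_f = 5.2 in, the stress block lies entirely in the flange; analyse as a rectangular beam of width b_f.
M_n = T(d − a/2) = 252.75 × (34 − 0.676) = 8422.6 kip·in.
M_n = 8422.6/12 = 701.88 kip·ft.

M_n ≈ 702 kip·ft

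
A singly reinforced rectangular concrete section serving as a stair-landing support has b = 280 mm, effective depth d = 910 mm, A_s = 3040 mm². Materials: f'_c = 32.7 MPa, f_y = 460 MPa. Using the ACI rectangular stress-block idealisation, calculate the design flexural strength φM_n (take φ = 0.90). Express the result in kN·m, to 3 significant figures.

φM_n ≈ 1030 kN·m

T = A_s f_y = 3040 × 460 = 1398400 N = 1398.4 kN.
From C = T: a = T/(0.85 f'_c b) = 1398400/(0.85 × 32.7 × 280) = 179.68 mm.
M_n = T(d − a/2) = 1398.4 kN × (910 − 89.84) mm = 1146.91 kN·m.
φM_n = 0.90 × 1146.91 = 1032.22 kN·m.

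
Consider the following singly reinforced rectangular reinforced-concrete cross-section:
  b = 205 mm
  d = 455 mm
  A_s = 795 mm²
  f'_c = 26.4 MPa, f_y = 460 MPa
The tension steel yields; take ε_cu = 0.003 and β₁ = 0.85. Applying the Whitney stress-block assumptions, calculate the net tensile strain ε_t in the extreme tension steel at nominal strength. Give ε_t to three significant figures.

a = A_s f_y/(0.85 f'_c b) = 79.50 mm.
β₁ = 0.85, so c = a/β₁ = 79.50/0.85 = 93.53 mm.
From the linear strain diagram with ε_cu = 0.003: ε_t = 0.003 (d − c)/c = 0.003 × (455 − 93.53)/93.53 = 0.0116.
Since ε_t ≥ 0.005, the section is tension-controlled.

ε_t ≈ 0.0116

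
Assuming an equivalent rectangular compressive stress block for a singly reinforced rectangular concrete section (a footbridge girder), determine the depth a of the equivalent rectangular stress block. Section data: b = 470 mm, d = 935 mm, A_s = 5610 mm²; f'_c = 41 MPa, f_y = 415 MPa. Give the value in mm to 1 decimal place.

a ≈ 142.1 mm

T = A_s f_y = 5610 × 415 = 2328150 N = 2328.15 kN.
Setting C = 0.85 f'_c a b equal to T: a = 2328150/(0.85 × 41 × 470) = 142.1 mm.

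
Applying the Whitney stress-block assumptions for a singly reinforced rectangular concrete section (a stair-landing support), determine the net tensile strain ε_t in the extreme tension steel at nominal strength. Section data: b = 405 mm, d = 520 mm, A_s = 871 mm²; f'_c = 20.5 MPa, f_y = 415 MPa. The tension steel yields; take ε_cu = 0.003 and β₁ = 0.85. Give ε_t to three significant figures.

a = A_s f_y/(0.85 f'_c b) = 51.22 mm.
β₁ = 0.85, so c = a/β₁ = 51.22/0.85 = 60.26 mm.
From the linear strain diagram with ε_cu = 0.003: ε_t = 0.003 (d − c)/c = 0.003 × (520 − 60.26)/60.26 = 0.0229.
Since ε_t ≥ 0.005, the section is tension-controlled.

ε_t ≈ 0.0229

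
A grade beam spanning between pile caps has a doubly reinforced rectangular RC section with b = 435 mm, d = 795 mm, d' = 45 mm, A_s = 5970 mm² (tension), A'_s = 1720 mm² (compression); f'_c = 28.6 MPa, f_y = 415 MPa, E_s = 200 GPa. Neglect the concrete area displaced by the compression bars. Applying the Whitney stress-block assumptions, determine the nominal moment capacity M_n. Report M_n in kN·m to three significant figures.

Assume both tension and compression steel yield.
Net tension couple steel: A_s − A'_s = 4250 mm².
a = (A_s − A'_s) f_y / (0.85 f'_c b) = 1763750/(0.85 × 28.6 × 435) = 166.79 mm.
c = a/β₁ = 166.79/0.846 = 197.15 mm; ε'_s = 0.003(c − d')/c = 0.0023 ≥ f_y/E_s = 0.0021, so compression steel does yield.
M_n = (A_s − A'_s) f_y (d − a/2) + A'_s f_y (d − d') = [1763750 × (795 − 83.395) + 713800 × (795 − 45)] × 10⁻⁶ = 1255.09 + 535.35 = 1790.44 kN·m.

M_n ≈ 1790 kN·m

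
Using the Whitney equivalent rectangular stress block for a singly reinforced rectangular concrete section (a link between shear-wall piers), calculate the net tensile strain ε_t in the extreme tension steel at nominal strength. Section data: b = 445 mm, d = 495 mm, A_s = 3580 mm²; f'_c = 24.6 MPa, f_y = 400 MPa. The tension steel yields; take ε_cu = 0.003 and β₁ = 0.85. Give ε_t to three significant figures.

ε_t ≈ 0.00520

a = A_s f_y/(0.85 f'_c b) = 153.90 mm.
β₁ = 0.85, so c = a/β₁ = 153.90/0.85 = 181.06 mm.
From the linear strain diagram with ε_cu = 0.003: ε_t = 0.003 (d − c)/c = 0.003 × (495 − 181.06)/181.06 = 0.00520.
Since ε_t ≥ 0.005, the section is tension-controlled.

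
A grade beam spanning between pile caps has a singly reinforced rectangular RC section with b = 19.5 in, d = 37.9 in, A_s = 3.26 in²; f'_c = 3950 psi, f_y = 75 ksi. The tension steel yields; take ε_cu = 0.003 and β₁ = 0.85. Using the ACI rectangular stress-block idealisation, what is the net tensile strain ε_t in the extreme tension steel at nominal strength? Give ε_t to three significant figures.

ε_t ≈ 0.0229

a = A_s f_y/(0.85 f'_c b) = 3.734 in.
β₁ = 0.85, so c = a/β₁ = 3.734/0.85 = 4.393 in.
From the linear strain diagram with ε_cu = 0.003: ε_t = 0.003 (d − c)/c = 0.003 × (37.9 − 4.393)/4.393 = 0.0229.
Since ε_t ≥ 0.005, the section is tension-controlled.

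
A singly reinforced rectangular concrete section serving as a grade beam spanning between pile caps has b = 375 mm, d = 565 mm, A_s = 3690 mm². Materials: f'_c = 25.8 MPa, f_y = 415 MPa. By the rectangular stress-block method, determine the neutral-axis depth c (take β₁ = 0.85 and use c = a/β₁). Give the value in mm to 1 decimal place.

T = A_s f_y = 3690 × 415 = 1531350 N = 1531.35 kN.
Setting C = 0.85 f'_c a b equal to T: a = 1531350/(0.85 × 25.8 × 375) = 186.211 mm.
With β₁ = 0.85, c = a/β₁ = 186.211/0.85 = 219.1 mm.

c ≈ 219.1 mm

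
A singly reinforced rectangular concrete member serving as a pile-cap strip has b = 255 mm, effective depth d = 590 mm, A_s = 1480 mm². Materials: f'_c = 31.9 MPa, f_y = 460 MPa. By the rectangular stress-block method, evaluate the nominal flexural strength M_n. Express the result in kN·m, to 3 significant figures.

M_n ≈ 368 kN·m

T = A_s f_y = 1480 × 460 = 680800 N = 680.8 kN.
From C = T: a = T/(0.85 f'_c b) = 680800/(0.85 × 31.9 × 255) = 98.46 mm.
M_n = T(d − a/2) = 680.8 kN × (590 − 49.23) mm = 368.16 kN·m.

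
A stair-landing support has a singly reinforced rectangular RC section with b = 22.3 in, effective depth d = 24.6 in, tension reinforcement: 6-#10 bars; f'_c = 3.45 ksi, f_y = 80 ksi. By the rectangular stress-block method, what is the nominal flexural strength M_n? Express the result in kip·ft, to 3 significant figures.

A_s = 6 × 1.27 = 7.62 in².
T = A_s f_y = 7.62 × 80 = 609.6 kips.
a = T/(0.85 f'_c b) = 609.6/(0.85 × 3.45 × 22.3) = 9.322 in.
M_n = T(d − a/2) = 609.6 × (24.6 − 4.661) = 12154.8 kip·in = 12154.8/12 = 1012.90 kip·ft.

M_n ≈ 1010 kip·ft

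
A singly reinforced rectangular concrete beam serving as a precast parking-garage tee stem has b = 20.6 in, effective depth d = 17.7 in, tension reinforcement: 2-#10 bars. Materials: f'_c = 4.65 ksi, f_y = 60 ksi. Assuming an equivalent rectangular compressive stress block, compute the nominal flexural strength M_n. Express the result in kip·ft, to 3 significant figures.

A_s = 2 × 1.27 = 2.54 in².
T = A_s f_y = 2.54 × 60 = 152.4 kips.
a = T/(0.85 f'_c b) = 152.4/(0.85 × 4.65 × 20.6) = 1.872 in.
M_n = T(d − a/2) = 152.4 × (17.7 − 0.936) = 2554.8 kip·in = 2554.8/12 = 212.90 kip·ft.

M_n ≈ 213 kip·ft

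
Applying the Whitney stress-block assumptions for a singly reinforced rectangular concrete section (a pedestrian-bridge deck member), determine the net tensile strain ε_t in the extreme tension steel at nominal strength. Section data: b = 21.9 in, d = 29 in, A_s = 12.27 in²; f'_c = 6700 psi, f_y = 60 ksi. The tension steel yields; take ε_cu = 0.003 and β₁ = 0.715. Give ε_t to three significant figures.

a = A_s f_y/(0.85 f'_c b) = 5.903 in.
β₁ = 0.715, so c = a/β₁ = 5.903/0.715 = 8.256 in.
From the linear strain diagram with ε_cu = 0.003: ε_t = 0.003 (d − c)/c = 0.003 × (29 − 8.256)/8.256 = 0.00754.
Since ε_t ≥ 0.005, the section is tension-controlled.

ε_t ≈ 0.00754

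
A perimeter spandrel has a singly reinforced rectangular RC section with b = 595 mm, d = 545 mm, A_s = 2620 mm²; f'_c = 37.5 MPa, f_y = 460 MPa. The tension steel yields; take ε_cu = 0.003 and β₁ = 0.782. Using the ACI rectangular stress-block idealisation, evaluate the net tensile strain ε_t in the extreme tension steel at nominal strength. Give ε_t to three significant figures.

ε_t ≈ 0.0171

a = A_s f_y/(0.85 f'_c b) = 63.55 mm.
β₁ = 0.782, so c = a/β₁ = 63.55/0.782 = 81.27 mm.
From the linear strain diagram with ε_cu = 0.003: ε_t = 0.003 (d − c)/c = 0.003 × (545 − 81.27)/81.27 = 0.0171.
Since ε_t ≥ 0.005, the section is tension-controlled.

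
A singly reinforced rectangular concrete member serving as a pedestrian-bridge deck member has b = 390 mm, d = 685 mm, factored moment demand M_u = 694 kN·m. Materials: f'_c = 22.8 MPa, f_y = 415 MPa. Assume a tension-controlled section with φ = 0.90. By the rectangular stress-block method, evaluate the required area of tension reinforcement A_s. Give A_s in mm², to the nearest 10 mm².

A_s ≈ 3100 mm²

M_n = M_u/φ = 694/0.90 = 771.111 kN·m.
With M_n = 0.85 f'_c a b (d − a/2), solve the quadratic for a:
a = d − √(d² − 2M_n/(0.85 f'_c b)) = 685 − √(685² − 2 × 771.111×10⁶/(0.85 × 22.8 × 390)) = 170.04 mm.
A_s = 0.85 f'_c a b / f_y = 0.85 × 22.8 × 170.04 × 390 / 415 = 3096.9 mm².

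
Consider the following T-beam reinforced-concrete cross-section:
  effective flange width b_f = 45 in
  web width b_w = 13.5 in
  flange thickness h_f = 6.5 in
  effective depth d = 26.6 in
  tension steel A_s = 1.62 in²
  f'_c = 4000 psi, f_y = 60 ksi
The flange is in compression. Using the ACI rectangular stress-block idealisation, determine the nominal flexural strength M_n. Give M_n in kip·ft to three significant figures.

Tension: T = A_s f_y = 1.62 × 60 = 97.2 kips.
Try a within the flange: a = T/(0.85 f'_c b_f) = 97.2/(0.85 × 4 × 45) = 0.635 in.
Since a = 0.635 ≤ h_f = 6.5 in, the stress block lies entirely in the flange; analyse as a rectangular beam of width b_f.
M_n = T(d − a/2) = 97.2 × (26.6 − 0.3175) = 2554.7 kip·in.
M_n = 2554.7/12 = 212.89 kip·ft.

M_n ≈ 213 kip·ft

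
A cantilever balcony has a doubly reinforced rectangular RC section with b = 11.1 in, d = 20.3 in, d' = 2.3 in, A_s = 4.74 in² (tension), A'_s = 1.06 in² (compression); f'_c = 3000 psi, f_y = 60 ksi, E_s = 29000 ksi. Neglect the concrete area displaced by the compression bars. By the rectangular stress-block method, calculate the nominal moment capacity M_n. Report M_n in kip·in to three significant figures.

M_n ≈ 4770 kip·in

Assume both steels yield.
a = (A_s − A'_s) f_y/(0.85 f'_c b) = (4.74 − 1.06) × 60/(0.85 × 3 × 11.1) = 7.801 in.
c = a/β₁ = 7.801/0.85 = 9.178 in; ε'_s = 0.003(c − d')/c = 0.0022 ≥ ε_y = 0.0021, so the compression steel yields.
M_n = (A_s − A'_s) f_y (d − a/2) + A'_s f_y (d − d') = 220.8 × (20.3 − 3.9005) + 63.6 × (20.3 − 2.3) = 3621.0 + 1144.8 = 4765.8 kip·in.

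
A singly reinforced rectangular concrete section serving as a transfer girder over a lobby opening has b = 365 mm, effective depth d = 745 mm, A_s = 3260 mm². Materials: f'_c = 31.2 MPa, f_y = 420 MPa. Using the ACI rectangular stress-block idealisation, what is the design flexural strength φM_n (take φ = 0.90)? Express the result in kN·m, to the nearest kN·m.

φM_n ≈ 831 kN·m

T = A_s f_y = 3260 × 420 = 1369200 N = 1369.2 kN.
From C = T: a = T/(0.85 f'_c b) = 1369200/(0.85 × 31.2 × 365) = 141.45 mm.
M_n = T(d − a/2) = 1369.2 kN × (745 − 70.725) mm = 923.22 kN·m.
φM_n = 0.90 × 923.22 = 830.90 kN·m.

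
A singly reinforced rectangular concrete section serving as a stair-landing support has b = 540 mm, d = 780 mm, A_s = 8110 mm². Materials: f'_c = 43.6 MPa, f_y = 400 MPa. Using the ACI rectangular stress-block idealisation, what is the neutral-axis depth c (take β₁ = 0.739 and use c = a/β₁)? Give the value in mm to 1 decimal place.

T = A_s f_y = 8110 × 400 = 3244000 N = 3244 kN.
Setting C = 0.85 f'_c a b equal to T: a = 3244000/(0.85 × 43.6 × 540) = 162.099 mm.
With β₁ = 0.739, c = a/β₁ = 162.099/0.739 = 219.3 mm.

c ≈ 219.3 mm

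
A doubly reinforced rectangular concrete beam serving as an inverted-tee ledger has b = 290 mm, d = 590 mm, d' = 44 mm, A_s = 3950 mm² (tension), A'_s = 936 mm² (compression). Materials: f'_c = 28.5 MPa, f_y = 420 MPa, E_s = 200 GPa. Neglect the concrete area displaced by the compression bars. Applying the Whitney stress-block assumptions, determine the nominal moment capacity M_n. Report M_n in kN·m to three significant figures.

M_n ≈ 847 kN·m

Assume both tension and compression steel yield.
Net tension couple steel: A_s − A'_s = 3014 mm².
a = (A_s − A'_s) f_y / (0.85 f'_c b) = 1265880/(0.85 × 28.5 × 290) = 180.19 mm.
c = a/β₁ = 180.19/0.846 = 212.99 mm; ε'_s = 0.003(c − d')/c = 0.0024 ≥ f_y/E_s = 0.0021, so compression steel does yield.
M_n = (A_s − A'_s) f_y (d − a/2) + A'_s f_y (d − d') = [1265880 × (590 − 90.095) + 393120 × (590 − 44)] × 10⁻⁶ = 632.82 + 214.64 = 847.46 kN·m.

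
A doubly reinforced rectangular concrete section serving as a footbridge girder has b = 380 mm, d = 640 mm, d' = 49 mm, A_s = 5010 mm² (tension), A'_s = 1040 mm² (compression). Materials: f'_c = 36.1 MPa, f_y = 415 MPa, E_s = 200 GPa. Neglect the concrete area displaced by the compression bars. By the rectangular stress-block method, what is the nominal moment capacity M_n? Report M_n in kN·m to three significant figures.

Assume both tension and compression steel yield.
Net tension couple steel: A_s − A'_s = 3970 mm².
a = (A_s − A'_s) f_y / (0.85 f'_c b) = 1647550/(0.85 × 36.1 × 380) = 141.30 mm.
c = a/β₁ = 141.30/0.792 = 178.41 mm; ε'_s = 0.003(c − d')/c = 0.0022 ≥ f_y/E_s = 0.0021, so compression steel does yield.
M_n = (A_s − A'_s) f_y (d − a/2) + A'_s f_y (d − d') = [1647550 × (640 − 70.65) + 431600 × (640 − 49)] × 10⁻⁶ = 938.03 + 255.08 = 1193.11 kN·m.

M_n ≈ 1190 kN·m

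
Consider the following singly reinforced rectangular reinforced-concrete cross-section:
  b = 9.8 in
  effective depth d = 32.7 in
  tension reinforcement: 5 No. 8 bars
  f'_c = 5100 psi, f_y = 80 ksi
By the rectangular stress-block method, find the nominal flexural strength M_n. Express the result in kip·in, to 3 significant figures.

A_s = 5 × 0.79 = 3.95 in².
T = A_s f_y = 3.95 × 80 = 316 kips.
a = T/(0.85 f'_c b) = 316/(0.85 × 5.1 × 9.8) = 7.438 in.
M_n = T(d − a/2) = 316 × (32.7 − 3.719) = 9158.0 kip·in.

M_n ≈ 9160 kip·in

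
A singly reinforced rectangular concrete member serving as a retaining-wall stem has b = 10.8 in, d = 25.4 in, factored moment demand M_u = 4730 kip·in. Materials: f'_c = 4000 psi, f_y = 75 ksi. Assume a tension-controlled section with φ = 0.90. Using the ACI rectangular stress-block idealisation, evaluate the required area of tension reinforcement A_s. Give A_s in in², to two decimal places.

M_n = M_u/φ = 4730/0.90 = 5255.56 kip·in.
From M_n = 0.85 f'_c a b (d − a/2):
a = d − √(d² − 2M_n/(0.85 f'_c b)) = 25.4 − √(25.4² − 2 × 5255.56/(0.85 × 4 × 10.8)) = 6.455 in.
A_s = 0.85 f'_c a b / f_y = 0.85 × 4 × 6.455 × 10.8 / 75 = 3.160 in².

A_s ≈ 3.16 in²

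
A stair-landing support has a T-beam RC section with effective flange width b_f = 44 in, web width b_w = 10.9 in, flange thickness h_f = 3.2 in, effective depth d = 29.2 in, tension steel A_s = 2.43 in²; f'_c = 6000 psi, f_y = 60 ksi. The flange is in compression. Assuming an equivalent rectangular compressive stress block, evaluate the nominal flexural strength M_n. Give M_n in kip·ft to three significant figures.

Tension: T = A_s f_y = 2.43 × 60 = 145.8 kips.
Try a within the flange: a = T/(0.85 f'_c b_f) = 145.8/(0.85 × 6 × 44) = 0.650 in.
Since a = 0.650 ≤ h_f = 3.2 in, the stress block lies entirely in the flange; analyse as a rectangular beam of width b_f.
M_n = T(d − a/2) = 145.8 × (29.2 − 0.325) = 4210.0 kip·in.
M_n = 4210.0/12 = 350.83 kip·ft.

M_n ≈ 351 kip·ft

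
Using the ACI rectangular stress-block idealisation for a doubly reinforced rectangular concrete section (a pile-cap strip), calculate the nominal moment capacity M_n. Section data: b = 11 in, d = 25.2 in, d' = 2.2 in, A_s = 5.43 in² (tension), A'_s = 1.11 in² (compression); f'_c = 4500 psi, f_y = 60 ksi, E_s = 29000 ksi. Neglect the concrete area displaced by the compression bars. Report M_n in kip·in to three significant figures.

Assume both steels yield.
a = (A_s − A'_s) f_y/(0.85 f'_c b) = (5.43 − 1.11) × 60/(0.85 × 4.5 × 11) = 6.160 in.
c = a/β₁ = 6.160/0.825 = 7.467 in; ε'_s = 0.003(c − d')/c = 0.0021 ≥ ε_y = 0.0021, so the compression steel yields.
M_n = (A_s − A'_s) f_y (d − a/2) + A'_s f_y (d − d') = 259.2 × (25.2 − 3.08) + 66.6 × (25.2 − 2.2) = 5733.5 + 1531.8 = 7265.3 kip·in.

M_n ≈ 7270 kip·in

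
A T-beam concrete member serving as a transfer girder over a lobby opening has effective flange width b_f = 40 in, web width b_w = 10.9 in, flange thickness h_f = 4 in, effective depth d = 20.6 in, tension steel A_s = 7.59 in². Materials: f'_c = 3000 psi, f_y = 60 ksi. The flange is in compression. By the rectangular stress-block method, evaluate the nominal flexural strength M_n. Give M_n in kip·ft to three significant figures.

Tension: T = A_s f_y = 7.59 × 60 = 455.4 kips.
Try a within the flange: a = T/(0.85 f'_c b_f) = 455.4/(0.85 × 3 × 40) = 4.465 in.
a = 4.465 > h_f = 4 in: the block extends into the web. Split into flange-overhang and web parts.
C_f = 0.85 f'_c (b_f − b_w) h_f = 0.85 × 3 × (40 − 10.9) × 4 = 296.8 kips.
Remaining web compression depth: a_w = (T − C_f)/(0.85 f'_c b_w) = (455.4 − 296.8)/(0.85 × 3 × 10.9) = 5.706 in.
M_n = C_f(d − h_f/2) + (T − C_f)(d − a_w/2) = 296.8 × (20.6 − 2) + 158.6 × (20.6 − 2.853) = 5520.5 + 2814.7 = 8335.2 kip·in.
M_n = 8335.2/12 = 694.60 kip·ft.

M_n ≈ 695 kip·ft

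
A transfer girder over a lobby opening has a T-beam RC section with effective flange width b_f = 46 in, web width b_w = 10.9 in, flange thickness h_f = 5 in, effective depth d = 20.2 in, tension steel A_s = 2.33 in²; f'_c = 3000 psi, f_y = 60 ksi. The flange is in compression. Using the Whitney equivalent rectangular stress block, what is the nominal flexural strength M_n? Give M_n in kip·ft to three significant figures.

M_n ≈ 228 kip·ft

Tension: T = A_s f_y = 2.33 × 60 = 139.8 kips.
Try a within the flange: a = T/(0.85 f'_c b_f) = 139.8/(0.85 × 3 × 46) = 1.192 in.
Since a = 1.192 ≤ h_f = 5 in, the stress block lies entirely in the flange; analyse as a rectangular beam of width b_f.
M_n = T(d − a/2) = 139.8 × (20.2 − 0.596) = 2740.6 kip·in.
M_n = 2740.6/12 = 228.38 kip·ft.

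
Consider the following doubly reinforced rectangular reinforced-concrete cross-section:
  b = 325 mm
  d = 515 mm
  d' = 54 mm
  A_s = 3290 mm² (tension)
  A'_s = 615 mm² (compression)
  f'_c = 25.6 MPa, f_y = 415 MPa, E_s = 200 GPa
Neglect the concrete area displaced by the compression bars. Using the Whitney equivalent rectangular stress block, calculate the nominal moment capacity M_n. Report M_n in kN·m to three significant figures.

Assume both tension and compression steel yield.
Net tension couple steel: A_s − A'_s = 2675 mm².
a = (A_s − A'_s) f_y / (0.85 f'_c b) = 1110125/(0.85 × 25.6 × 325) = 156.97 mm.
c = a/β₁ = 156.97/0.85 = 184.67 mm; ε'_s = 0.003(c − d')/c = 0.0021 ≥ f_y/E_s = 0.0021, so compression steel does yield.
M_n = (A_s − A'_s) f_y (d − a/2) + A'_s f_y (d − d') = [1110125 × (515 − 78.485) + 255225 × (515 − 54)] × 10⁻⁶ = 484.59 + 117.66 = 602.25 kN·m.

M_n ≈ 602 kN·m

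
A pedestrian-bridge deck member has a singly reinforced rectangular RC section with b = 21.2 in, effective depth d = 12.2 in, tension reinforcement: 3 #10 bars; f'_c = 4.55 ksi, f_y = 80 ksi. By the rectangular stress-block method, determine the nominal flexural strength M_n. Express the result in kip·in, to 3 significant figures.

A_s = 3 × 1.27 = 3.81 in².
T = A_s f_y = 3.81 × 80 = 304.8 kips.
a = T/(0.85 f'_c b) = 304.8/(0.85 × 4.55 × 21.2) = 3.717 in.
M_n = T(d − a/2) = 304.8 × (12.2 − 1.8585) = 3152.1 kip·in.

M_n ≈ 3150 kip·in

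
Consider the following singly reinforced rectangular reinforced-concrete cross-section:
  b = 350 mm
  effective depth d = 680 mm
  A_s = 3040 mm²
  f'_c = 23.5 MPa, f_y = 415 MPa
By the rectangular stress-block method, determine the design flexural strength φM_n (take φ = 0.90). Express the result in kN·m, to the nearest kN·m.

T = A_s f_y = 3040 × 415 = 1261600 N = 1261.6 kN.
From C = T: a = T/(0.85 f'_c b) = 1261600/(0.85 × 23.5 × 350) = 180.45 mm.
M_n = T(d − a/2) = 1261.6 kN × (680 − 90.225) mm = 744.06 kN·m.
φM_n = 0.90 × 744.06 = 669.65 kN·m.

φM_n ≈ 670 kN·m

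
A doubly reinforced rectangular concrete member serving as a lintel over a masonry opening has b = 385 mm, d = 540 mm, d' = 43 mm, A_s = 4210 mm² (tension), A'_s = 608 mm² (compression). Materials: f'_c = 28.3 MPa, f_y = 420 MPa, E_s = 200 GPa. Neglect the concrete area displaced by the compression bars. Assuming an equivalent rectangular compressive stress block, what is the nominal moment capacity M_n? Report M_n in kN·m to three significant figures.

M_n ≈ 820 kN·m

Assume both tension and compression steel yield.
Net tension couple steel: A_s − A'_s = 3602 mm².
a = (A_s − A'_s) f_y / (0.85 f'_c b) = 1512840/(0.85 × 28.3 × 385) = 163.35 mm.
c = a/β₁ = 163.35/0.848 = 192.63 mm; ε'_s = 0.003(c − d')/c = 0.0023 ≥ f_y/E_s = 0.0021, so compression steel does yield.
M_n = (A_s − A'_s) f_y (d − a/2) + A'_s f_y (d − d') = [1512840 × (540 − 81.675) + 255360 × (540 − 43)] × 10⁻⁶ = 693.37 + 126.91 = 820.28 kN·m.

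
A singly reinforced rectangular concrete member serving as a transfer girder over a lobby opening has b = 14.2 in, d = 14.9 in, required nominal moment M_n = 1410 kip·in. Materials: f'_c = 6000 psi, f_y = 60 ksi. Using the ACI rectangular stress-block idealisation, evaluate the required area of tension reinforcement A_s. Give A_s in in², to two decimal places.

From M_n = 0.85 f'_c a b (d − a/2):
a = d − √(d² − 2M_n/(0.85 f'_c b)) = 14.9 − √(14.9² − 2 × 1410/(0.85 × 6 × 14.2)) = 1.370 in.
A_s = 0.85 f'_c a b / f_y = 0.85 × 6 × 1.370 × 14.2 / 60 = 1.654 in².

A_s ≈ 1.65 in²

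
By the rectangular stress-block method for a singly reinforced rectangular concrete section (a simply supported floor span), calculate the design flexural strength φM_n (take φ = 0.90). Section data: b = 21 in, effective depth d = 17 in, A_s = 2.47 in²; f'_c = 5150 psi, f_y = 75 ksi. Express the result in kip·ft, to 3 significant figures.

φM_n ≈ 222 kip·ft

T = A_s f_y = 2.47 × 75 = 185.25 kips.
a = T/(0.85 f'_c b) = 185.25/(0.85 × 5.15 × 21) = 2.015 in.
M_n = T(d − a/2) = 185.25 × (17 − 1.0075) = 2962.6 kip·in = 2962.6/12 = 246.88 kip·ft.
φM_n = 0.90 × 246.88 = 222.19 kip·ft.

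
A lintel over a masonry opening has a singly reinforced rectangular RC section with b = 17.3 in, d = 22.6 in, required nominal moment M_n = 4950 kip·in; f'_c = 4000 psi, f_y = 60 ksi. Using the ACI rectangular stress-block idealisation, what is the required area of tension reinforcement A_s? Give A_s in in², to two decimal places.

A_s ≈ 4.01 in²

From M_n = 0.85 f'_c a b (d − a/2):
a = d − √(d² − 2M_n/(0.85 f'_c b)) = 22.6 − √(22.6² − 2 × 4950/(0.85 × 4 × 17.3)) = 4.095 in.
A_s = 0.85 f'_c a b / f_y = 0.85 × 4 × 4.095 × 17.3 / 60 = 4.014 in².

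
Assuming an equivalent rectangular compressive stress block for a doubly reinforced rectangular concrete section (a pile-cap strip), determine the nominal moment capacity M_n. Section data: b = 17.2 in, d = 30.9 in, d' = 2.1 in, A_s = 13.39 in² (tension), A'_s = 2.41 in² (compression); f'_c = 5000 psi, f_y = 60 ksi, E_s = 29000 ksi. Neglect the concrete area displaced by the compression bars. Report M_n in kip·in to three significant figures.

Assume both steels yield.
a = (A_s − A'_s) f_y/(0.85 f'_c b) = (13.39 − 2.41) × 60/(0.85 × 5 × 17.2) = 9.012 in.
c = a/β₁ = 9.012/0.8 = 11.265 in; ε'_s = 0.003(c − d')/c = 0.0024 ≥ ε_y = 0.0021, so the compression steel yields.
M_n = (A_s − A'_s) f_y (d − a/2) + A'_s f_y (d − d') = 658.8 × (30.9 − 4.506) + 144.6 × (30.9 − 2.1) = 17388.4 + 4164.5 = 21552.9 kip·in.

M_n ≈ 21600 kip·in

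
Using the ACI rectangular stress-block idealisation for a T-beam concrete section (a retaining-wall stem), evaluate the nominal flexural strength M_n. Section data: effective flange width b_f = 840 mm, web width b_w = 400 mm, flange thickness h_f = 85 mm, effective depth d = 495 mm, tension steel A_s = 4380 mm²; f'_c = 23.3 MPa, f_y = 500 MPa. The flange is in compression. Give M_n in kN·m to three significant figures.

M_n ≈ 920 kN·m

Tension: T = A_s f_y = 4380 × 500 = 2190000 N.
Try a within the flange: a = T/(0.85 f'_c b_f) = 2190000/(0.85 × 23.3 × 840) = 131.64 mm.
a = 131.64 > h_f = 85 mm: the block extends into the web. Split into flange-overhang and web parts.
C_f = 0.85 f'_c (b_f − b_w) h_f = 0.85 × 23.3 × (840 − 400) × 85 = 740707 N.
Remaining web compression depth: a_w = (T − C_f)/(0.85 f'_c b_w) = (2190000 − 740707)/(0.85 × 23.3 × 400) = 182.95 mm.
M_n = C_f(d − h_f/2) + (T − C_f)(d − a_w/2) = 740707 × (495 − 42.5) + 1449293 × (495 − 91.475) = 335.17 + 584.83 = 920.00 × 10⁶ N·mm.
M_n = 920.00 kN·m.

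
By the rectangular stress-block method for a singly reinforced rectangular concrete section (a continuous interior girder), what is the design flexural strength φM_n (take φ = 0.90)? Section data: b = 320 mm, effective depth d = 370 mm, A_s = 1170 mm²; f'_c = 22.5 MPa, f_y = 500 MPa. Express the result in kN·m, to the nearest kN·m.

φM_n ≈ 170 kN·m

T = A_s f_y = 1170 × 500 = 585000 N = 585 kN.
From C = T: a = T/(0.85 f'_c b) = 585000/(0.85 × 22.5 × 320) = 95.59 mm.
M_n = T(d − a/2) = 585 kN × (370 − 47.795) mm = 188.49 kN·m.
φM_n = 0.90 × 188.49 = 169.64 kN·m.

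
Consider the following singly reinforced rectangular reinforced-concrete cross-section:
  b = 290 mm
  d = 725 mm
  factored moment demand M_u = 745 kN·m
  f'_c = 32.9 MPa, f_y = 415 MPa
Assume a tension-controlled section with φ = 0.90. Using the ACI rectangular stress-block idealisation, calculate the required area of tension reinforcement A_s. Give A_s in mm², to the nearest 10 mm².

M_n = M_u/φ = 745/0.90 = 827.778 kN·m.
With M_n = 0.85 f'_c a b (d − a/2), solve the quadratic for a:
a = d − √(d² − 2M_n/(0.85 f'_c b)) = 725 − √(725² − 2 × 827.778×10⁶/(0.85 × 32.9 × 290)) = 158.00 mm.
A_s = 0.85 f'_c a b / f_y = 0.85 × 32.9 × 158.00 × 290 / 415 = 3087.6 mm².

A_s ≈ 3090 mm²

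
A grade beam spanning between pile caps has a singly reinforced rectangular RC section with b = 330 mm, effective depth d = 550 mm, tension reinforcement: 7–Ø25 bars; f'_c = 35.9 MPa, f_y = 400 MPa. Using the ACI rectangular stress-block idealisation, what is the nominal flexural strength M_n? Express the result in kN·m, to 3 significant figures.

M_n ≈ 662 kN·m

A_s = 7 × 491 = 3437 mm².
T = A_s f_y = 3437 × 400 = 1374800 N = 1374.8 kN.
From C = T: a = T/(0.85 f'_c b) = 1374800/(0.85 × 35.9 × 330) = 136.53 mm.
M_n = T(d − a/2) = 1374.8 kN × (550 − 68.265) mm = 662.29 kN·m.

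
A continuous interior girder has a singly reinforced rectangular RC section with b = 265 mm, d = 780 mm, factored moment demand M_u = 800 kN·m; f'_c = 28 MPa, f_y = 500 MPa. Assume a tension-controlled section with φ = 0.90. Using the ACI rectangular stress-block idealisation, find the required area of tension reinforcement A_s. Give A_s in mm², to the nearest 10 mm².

M_n = M_u/φ = 800/0.90 = 888.889 kN·m.
With M_n = 0.85 f'_c a b (d − a/2), solve the quadratic for a:
a = d − √(d² − 2M_n/(0.85 f'_c b)) = 780 − √(780² − 2 × 888.889×10⁶/(0.85 × 28 × 265)) = 208.58 mm.
A_s = 0.85 f'_c a b / f_y = 0.85 × 28 × 208.58 × 265 / 500 = 2631.0 mm².

A_s ≈ 2630 mm²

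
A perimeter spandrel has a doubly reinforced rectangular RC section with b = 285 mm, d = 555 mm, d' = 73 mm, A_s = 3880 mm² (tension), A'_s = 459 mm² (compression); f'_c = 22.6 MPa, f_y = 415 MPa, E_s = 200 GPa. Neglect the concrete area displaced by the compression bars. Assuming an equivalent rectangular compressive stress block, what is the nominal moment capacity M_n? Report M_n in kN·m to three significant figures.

Assume both tension and compression steel yield.
Net tension couple steel: A_s − A'_s = 3421 mm².
a = (A_s − A'_s) f_y / (0.85 f'_c b) = 1419715/(0.85 × 22.6 × 285) = 259.32 mm.
c = a/β₁ = 259.32/0.85 = 305.08 mm; ε'_s = 0.003(c − d')/c = 0.0023 ≥ f_y/E_s = 0.0021, so compression steel does yield.
M_n = (A_s − A'_s) f_y (d − a/2) + A'_s f_y (d − d') = [1419715 × (555 − 129.66) + 190485 × (555 − 73)] × 10⁻⁶ = 603.86 + 91.81 = 695.67 kN·m.

M_n ≈ 696 kN·m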